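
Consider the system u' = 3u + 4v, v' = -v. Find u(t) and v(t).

u(t) = C_1e^(3t) - C_2e^(-t), v(t) = C_2e^(-t)

Coefficient matrix A = [[3, 4], [0, -1]].
Characteristic polynomial det(A - λI) = λ^2 - 2λ - 3 = 0.
Eigenvalues λ = 3, -1.
For λ=3: (A-λI) row 1 is [0, 4], so an eigenvector is (1, 0).
For λ=-1: (A-λI) row 1 is [4, 4], so an eigenvector is (-1, 1).
General solution: C_1e^(3t)(1,0) + C_2e^(-t)(-1,1).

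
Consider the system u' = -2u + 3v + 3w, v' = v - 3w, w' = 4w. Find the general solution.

Coefficient matrix A = [[-2, 3, 3], [0, 1, -3], [0, 0, 4]].
det(A - λI) = 0 gives eigenvalues λ = -2, 1, 4.
For λ=-2: eigenvector (1,0,0).
For λ=1: eigenvector (1,1,0).
For λ=4: eigenvector (0,-1,1).
General solution: C_1e^(-2t)(1,0,0) + C_2e^(t)(1,1,0) + C_3e^(4t)(0,-1,1).

u(t) = C_1e^(-2t) + C_2e^(t), v(t) = C_2e^(t) - C_3e^(4t), w(t) = C_3e^(4t)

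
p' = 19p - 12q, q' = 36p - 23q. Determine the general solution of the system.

Coefficient matrix A = [[19, -12], [36, -23]].
Characteristic polynomial det(A - λI) = λ^2 + 4λ - 5 = 0.
Eigenvalues λ = -5, 1.
For λ=-5: (A-λI) row 1 is [24, -12], so an eigenvector is (1, 2).
For λ=1: (A-λI) row 1 is [18, -12], so an eigenvector is (-2, -3).
General solution: C_1e^(-5t)(1,2) + C_2e^(t)(-2,-3).

p(t) = C_1e^(-5t) - 2C_2e^(t), q(t) = 2C_1e^(-5t) - 3C_2e^(t)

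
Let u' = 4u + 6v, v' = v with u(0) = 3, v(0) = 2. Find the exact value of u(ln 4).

A = [[4,6],[0,1]]; eigenvalues λ = 4, 1.
Eigenvectors: (1,0) for λ=4, (2,-1) for λ=1.
From the initial condition, c_1 = 7, c_2 = -2.
u(ln 4) = (7)(4^4)(1) + (-2)(4^1)(2) = 1776.

1776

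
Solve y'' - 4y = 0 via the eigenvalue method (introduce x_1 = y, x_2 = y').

Let x_1 = y, x_2 = y'. Then x_1' = x_2 and x_2' = 4x_1.
A = [[0,1],[4,0]]; det(A-λI) = λ^2 - 4.
Eigenvalues λ = 2, -2 with eigenvectors (1,2), (1,-2).

y(t) = C_1e^(2t) + C_2e^(-2t)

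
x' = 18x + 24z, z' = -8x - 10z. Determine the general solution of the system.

Coefficient matrix A = [[18, 24], [-8, -10]].
Characteristic polynomial det(A - λI) = λ^2 - 8λ + 12 = 0.
Eigenvalues λ = 2, 6.
For λ=2: (A-λI) row 1 is [16, 24], so an eigenvector is (-3, 2).
For λ=6: (A-λI) row 1 is [12, 24], so an eigenvector is (2, -1).
General solution: K_1e^(2t)(-3,2) + K_2e^(6t)(2,-1).

x(t) = -3K_1e^(2t) + 2K_2e^(6t), z(t) = 2K_1e^(2t) - K_2e^(6t)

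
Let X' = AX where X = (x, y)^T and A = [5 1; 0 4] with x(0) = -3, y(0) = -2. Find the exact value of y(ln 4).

-512

A = [[5,1],[0,4]]; eigenvalues λ = 5, 4.
Eigenvectors: (-1,0) for λ=5, (-1,1) for λ=4.
From the initial condition, c_1 = 5, c_2 = -2.
y(ln 4) = (5)(4^5)(0) + (-2)(4^4)(1) = -512.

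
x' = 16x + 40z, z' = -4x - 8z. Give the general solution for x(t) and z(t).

Coefficient matrix A = [[16, 40], [-4, -8]].
Characteristic polynomial det(A - λI) = λ^2 - 8λ + 32 = 0.
Eigenvalues λ = 4 ± 4i (complex conjugate pair).
For λ=4+4i: an eigenvector is (3,-1) - i(-1,0) = (3 + i, -1).
A real fundamental pair from Re and Im of e^((4+4i)t)v: X_1 = e^(4t)(cos(4t)·(3,-1) + sin(4t)·(-1,0)), X_2 = e^(4t)(sin(4t)·(3,-1) - cos(4t)·(-1,0)).
General solution: K_1X_1 + K_2X_2.

x(t) = -K_1e^(4t)sin(4t) + 3K_1e^(4t)cos(4t) + 3K_2e^(4t)sin(4t) + K_2e^(4t)cos(4t), z(t) = -K_1e^(4t)cos(4t) - K_2e^(4t)sin(4t)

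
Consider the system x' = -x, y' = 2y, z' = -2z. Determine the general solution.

Coefficient matrix A = [[-1, 0, 0], [0, 2, 0], [0, 0, -2]].
det(A - λI) = 0 gives eigenvalues λ = -1, -2, 2.
For λ=-1: eigenvector (1,0,0).
For λ=-2: eigenvector (0,0,1).
For λ=2: eigenvector (0,1,0).
General solution: C_1e^(-t)(1,0,0) + C_2e^(-2t)(0,0,1) + C_3e^(2t)(0,1,0).

x(t) = C_1e^(-t), y(t) = C_3e^(2t), z(t) = C_2e^(-2t)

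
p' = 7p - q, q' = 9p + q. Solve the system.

Coefficient matrix A = [[7, -1], [9, 1]].
Characteristic polynomial det(A - λI) = λ^2 - 8λ + 16 = 0.
Single eigenvalue λ = 4 with algebraic multiplicity 2.
Eigenvector v = (-1,-3); generalized eigenvector w with (A-λI)w=v is (-1,-2).
General solution: e^(4t)[K_1·v + K_2·(t·v + w)].

p(t) = -K_1e^(4t) - K_2te^(4t) - K_2e^(4t), q(t) = -3K_1e^(4t) - 3K_2te^(4t) - 2K_2e^(4t)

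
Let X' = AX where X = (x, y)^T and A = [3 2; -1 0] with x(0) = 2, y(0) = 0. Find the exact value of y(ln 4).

-24

A = [[3,2],[-1,0]]; eigenvalues λ = 2, 1.
Eigenvectors: (-2,1) for λ=2, (-1,1) for λ=1.
From the initial condition, c_1 = -2, c_2 = 2.
y(ln 4) = (-2)(4^2)(1) + (2)(4^1)(1) = -24.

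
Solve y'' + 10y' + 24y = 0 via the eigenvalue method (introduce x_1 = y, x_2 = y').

Let x_1 = y, x_2 = y'. Then x_1' = x_2 and x_2' = -24x_1 - 10x_2.
A = [[0,1],[-24,-10]]; det(A-λI) = λ^2 + 10λ + 24.
Eigenvalues λ = -6, -4 with eigenvectors (1,-6), (1,-4).

y(t) = c_1e^(-6t) + c_2e^(-4t)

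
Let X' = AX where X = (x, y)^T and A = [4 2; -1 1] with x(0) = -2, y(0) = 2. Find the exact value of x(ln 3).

A = [[4,2],[-1,1]]; eigenvalues λ = 3, 2.
Eigenvectors: (2,-1) for λ=3, (1,-1) for λ=2.
From the initial condition, c_1 = 0, c_2 = -2.
x(ln 3) = (0)(3^3)(2) + (-2)(3^2)(1) = -18.

-18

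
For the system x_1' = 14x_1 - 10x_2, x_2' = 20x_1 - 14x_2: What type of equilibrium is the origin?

A = [[14,-10],[20,-14]]; det(A-λI) = λ^2 + 4.
λ = 0 ± 2i: zero real part.

center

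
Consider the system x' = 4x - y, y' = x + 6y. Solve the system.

Coefficient matrix A = [[4, -1], [1, 6]].
Characteristic polynomial det(A - λI) = λ^2 - 10λ + 25 = 0.
Single eigenvalue λ = 5 with algebraic multiplicity 2.
Eigenvector v = (-1,1); generalized eigenvector w with (A-λI)w=v is (3,-2).
General solution: e^(5t)[c_1·v + c_2·(t·v + w)].

x(t) = -c_1e^(5t) - c_2te^(5t) + 3c_2e^(5t), y(t) = c_1e^(5t) + c_2te^(5t) - 2c_2e^(5t)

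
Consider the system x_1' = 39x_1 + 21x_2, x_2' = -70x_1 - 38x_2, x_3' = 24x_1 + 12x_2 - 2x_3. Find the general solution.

Coefficient matrix A = [[39, 21, 0], [-70, -38, 0], [24, 12, -2]].
det(A - λI) = 0 gives eigenvalues λ = -3, 4, -2.
For λ=-3: eigenvector (1,-2,0).
For λ=4: eigenvector (3,-5,2).
For λ=-2: eigenvector (0,0,1).
General solution: c_1e^(-3t)(1,-2,0) + c_2e^(4t)(3,-5,2) + c_3e^(-2t)(0,0,1).

x_1(t) = c_1e^(-3t) + 3c_2e^(4t), x_2(t) = -2c_1e^(-3t) - 5c_2e^(4t), x_3(t) = 2c_2e^(4t) + c_3e^(-2t)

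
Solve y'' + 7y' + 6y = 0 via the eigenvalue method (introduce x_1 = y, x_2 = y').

y(t) = K_1e^(-t) + K_2e^(-6t)

Let x_1 = y, x_2 = y'. Then x_1' = x_2 and x_2' = -6x_1 - 7x_2.
A = [[0,1],[-6,-7]]; det(A-λI) = λ^2 + 7λ + 6.
Eigenvalues λ = -1, -6 with eigenvectors (1,-1), (1,-6).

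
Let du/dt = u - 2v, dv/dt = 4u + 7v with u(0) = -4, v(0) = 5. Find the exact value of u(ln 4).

A = [[1,-2],[4,7]]; eigenvalues λ = 3, 5.
Eigenvectors: (1,-1) for λ=3, (1,-2) for λ=5.
From the initial condition, c_1 = -3, c_2 = -1.
u(ln 4) = (-3)(4^3)(1) + (-1)(4^5)(1) = -1216.

-1216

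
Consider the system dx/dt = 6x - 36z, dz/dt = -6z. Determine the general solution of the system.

x(t) = -3c_1e^(-6t) - c_2e^(6t), z(t) = -c_1e^(-6t)

Coefficient matrix A = [[6, -36], [0, -6]].
Characteristic polynomial det(A - λI) = λ^2 - 36 = 0.
Eigenvalues λ = -6, 6.
For λ=-6: (A-λI) row 1 is [12, -36], so an eigenvector is (-3, -1).
For λ=6: (A-λI) row 1 is [0, -36], so an eigenvector is (-1, 0).
General solution: c_1e^(-6t)(-3,-1) + c_2e^(6t)(-1,0).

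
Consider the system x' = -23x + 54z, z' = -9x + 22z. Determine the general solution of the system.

x(t) = 3C_1e^(-5t) + 2C_2e^(4t), z(t) = C_1e^(-5t) + C_2e^(4t)

Coefficient matrix A = [[-23, 54], [-9, 22]].
Characteristic polynomial det(A - λI) = λ^2 + λ - 20 = 0.
Eigenvalues λ = -5, 4.
For λ=-5: (A-λI) row 1 is [-18, 54], so an eigenvector is (3, 1).
For λ=4: (A-λI) row 1 is [-27, 54], so an eigenvector is (2, 1).
General solution: C_1e^(-5t)(3,1) + C_2e^(4t)(2,1).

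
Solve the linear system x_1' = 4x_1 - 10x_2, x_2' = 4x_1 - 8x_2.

x_1(t) = -K_1e^(-2t)sin(2t) - 2K_1e^(-2t)cos(2t) - 2K_2e^(-2t)sin(2t) + K_2e^(-2t)cos(2t), x_2(t) = -K_1e^(-2t)sin(2t) - K_1e^(-2t)cos(2t) - K_2e^(-2t)sin(2t) + K_2e^(-2t)cos(2t)

Coefficient matrix A = [[4, -10], [4, -8]].
Characteristic polynomial det(A - λI) = λ^2 + 4λ + 8 = 0.
Eigenvalues λ = -2 ± 2i (complex conjugate pair).
For λ=-2+2i: an eigenvector is (-2,-1) - i(-1,-1) = (-2 + i, -1 + i).
A real fundamental pair from Re and Im of e^((-2+2i)t)v: X_1 = e^(-2t)(cos(2t)·(-2,-1) + sin(2t)·(-1,-1)), X_2 = e^(-2t)(sin(2t)·(-2,-1) - cos(2t)·(-1,-1)).
General solution: K_1X_1 + K_2X_2.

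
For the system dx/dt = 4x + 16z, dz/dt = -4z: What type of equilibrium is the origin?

A = [[4,16],[0,-4]]; det(A-λI) = λ^2 - 16.
λ = -4, 4: opposite signs.

saddle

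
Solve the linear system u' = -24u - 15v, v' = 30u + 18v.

Coefficient matrix A = [[-24, -15], [30, 18]].
Characteristic polynomial det(A - λI) = λ^2 + 6λ + 18 = 0.
Eigenvalues λ = -3 ± 3i (complex conjugate pair).
For λ=-3+3i: an eigenvector is (-2,3) - i(-1,1) = (-2 + i, 3 - i).
A real fundamental pair from Re and Im of e^((-3+3i)t)v: X_1 = e^(-3t)(cos(3t)·(-2,3) + sin(3t)·(-1,1)), X_2 = e^(-3t)(sin(3t)·(-2,3) - cos(3t)·(-1,1)).
General solution: K_1X_1 + K_2X_2.

u(t) = -K_1e^(-3t)sin(3t) - 2K_1e^(-3t)cos(3t) - 2K_2e^(-3t)sin(3t) + K_2e^(-3t)cos(3t), v(t) = K_1e^(-3t)sin(3t) + 3K_1e^(-3t)cos(3t) + 3K_2e^(-3t)sin(3t) - K_2e^(-3t)cos(3t)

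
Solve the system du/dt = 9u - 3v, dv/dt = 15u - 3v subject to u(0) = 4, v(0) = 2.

Coefficient matrix A = [[9, -3], [15, -3]].
Characteristic polynomial det(A - λI) = λ^2 - 6λ + 18 = 0.
Eigenvalues λ = 3 ± 3i (complex conjugate pair).
For λ=3+3i: an eigenvector is (1,2) - i(0,1) = (1, 2 - i).
A real fundamental pair from Re and Im of e^((3+3i)t)v: X_1 = e^(3t)(cos(3t)·(1,2) + sin(3t)·(0,1)), X_2 = e^(3t)(sin(3t)·(1,2) - cos(3t)·(0,1)).
General solution: C_1X_1 + C_2X_2.
Applying u(0)=4, v(0)=2 gives C_1=4, C_2=6.

u(t) = 6e^(3t)sin(3t) + 4e^(3t)cos(3t), v(t) = 16e^(3t)sin(3t) + 2e^(3t)cos(3t)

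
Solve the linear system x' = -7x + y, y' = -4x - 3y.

Coefficient matrix A = [[-7, 1], [-4, -3]].
Characteristic polynomial det(A - λI) = λ^2 + 10λ + 25 = 0.
Single eigenvalue λ = -5 with algebraic multiplicity 2.
Eigenvector v = (1,2); generalized eigenvector w with (A-λI)w=v is (1,3).
General solution: e^(-5t)[K_1·v + K_2·(t·v + w)].

x(t) = K_1e^(-5t) + K_2te^(-5t) + K_2e^(-5t), y(t) = 2K_1e^(-5t) + 2K_2te^(-5t) + 3K_2e^(-5t)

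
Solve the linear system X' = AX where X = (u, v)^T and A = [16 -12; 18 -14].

Coefficient matrix A = [[16, -12], [18, -14]].
Characteristic polynomial det(A - λI) = λ^2 - 2λ - 8 = 0.
Eigenvalues λ = -2, 4.
For λ=-2: (A-λI) row 1 is [18, -12], so an eigenvector is (-2, -3).
For λ=4: (A-λI) row 1 is [12, -12], so an eigenvector is (1, 1).
General solution: K_1e^(-2t)(-2,-3) + K_2e^(4t)(1,1).

u(t) = -2K_1e^(-2t) + K_2e^(4t), v(t) = -3K_1e^(-2t) + K_2e^(4t)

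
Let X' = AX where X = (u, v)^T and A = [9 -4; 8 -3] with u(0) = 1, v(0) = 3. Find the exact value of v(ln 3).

A = [[9,-4],[8,-3]]; eigenvalues λ = 5, 1.
Eigenvectors: (1,1) for λ=5, (-1,-2) for λ=1.
From the initial condition, c_1 = -1, c_2 = -2.
v(ln 3) = (-1)(3^5)(1) + (-2)(3^1)(-2) = -231.

-231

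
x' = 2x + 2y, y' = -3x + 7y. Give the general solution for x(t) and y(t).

x(t) = K_1e^(4t) + 2K_2e^(5t), y(t) = K_1e^(4t) + 3K_2e^(5t)

Coefficient matrix A = [[2, 2], [-3, 7]].
Characteristic polynomial det(A - λI) = λ^2 - 9λ + 20 = 0.
Eigenvalues λ = 4, 5.
For λ=4: (A-λI) row 1 is [-2, 2], so an eigenvector is (1, 1).
For λ=5: (A-λI) row 1 is [-3, 2], so an eigenvector is (2, 3).
General solution: K_1e^(4t)(1,1) + K_2e^(5t)(2,3).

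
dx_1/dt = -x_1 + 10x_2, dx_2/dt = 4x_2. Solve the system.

x_1(t) = c_1e^(-t) + 2c_2e^(4t), x_2(t) = c_2e^(4t)

Coefficient matrix A = [[-1, 10], [0, 4]].
Characteristic polynomial det(A - λI) = λ^2 - 3λ - 4 = 0.
Eigenvalues λ = -1, 4.
For λ=-1: (A-λI) row 1 is [0, 10], so an eigenvector is (1, 0).
For λ=4: (A-λI) row 1 is [-5, 10], so an eigenvector is (2, 1).
General solution: c_1e^(-t)(1,0) + c_2e^(4t)(2,1).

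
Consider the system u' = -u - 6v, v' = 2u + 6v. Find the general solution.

Coefficient matrix A = [[-1, -6], [2, 6]].
Characteristic polynomial det(A - λI) = λ^2 - 5λ + 6 = 0.
Eigenvalues λ = 2, 3.
For λ=2: (A-λI) row 1 is [-3, -6], so an eigenvector is (-2, 1).
For λ=3: (A-λI) row 1 is [-4, -6], so an eigenvector is (-3, 2).
General solution: K_1e^(2t)(-2,1) + K_2e^(3t)(-3,2).

u(t) = -2K_1e^(2t) - 3K_2e^(3t), v(t) = K_1e^(2t) + 2K_2e^(3t)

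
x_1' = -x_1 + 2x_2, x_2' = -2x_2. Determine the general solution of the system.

Coefficient matrix A = [[-1, 2], [0, -2]].
Characteristic polynomial det(A - λI) = λ^2 + 3λ + 2 = 0.
Eigenvalues λ = -2, -1.
For λ=-2: (A-λI) row 1 is [1, 2], so an eigenvector is (2, -1).
For λ=-1: (A-λI) row 1 is [0, 2], so an eigenvector is (-1, 0).
General solution: C_1e^(-2t)(2,-1) + C_2e^(-t)(-1,0).

x_1(t) = 2C_1e^(-2t) - C_2e^(-t), x_2(t) = -C_1e^(-2t)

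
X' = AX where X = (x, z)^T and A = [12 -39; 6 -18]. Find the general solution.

x(t) = 2C_1e^(-3t)sin(3t) + 3C_1e^(-3t)cos(3t) + 3C_2e^(-3t)sin(3t) - 2C_2e^(-3t)cos(3t), z(t) = C_1e^(-3t)sin(3t) + C_1e^(-3t)cos(3t) + C_2e^(-3t)sin(3t) - C_2e^(-3t)cos(3t)

Coefficient matrix A = [[12, -39], [6, -18]].
Characteristic polynomial det(A - λI) = λ^2 + 6λ + 18 = 0.
Eigenvalues λ = -3 ± 3i (complex conjugate pair).
For λ=-3+3i: an eigenvector is (3,1) - i(2,1) = (3 - 2i, 1 - i).
A real fundamental pair from Re and Im of e^((-3+3i)t)v: X_1 = e^(-3t)(cos(3t)·(3,1) + sin(3t)·(2,1)), X_2 = e^(-3t)(sin(3t)·(3,1) - cos(3t)·(2,1)).
General solution: C_1X_1 + C_2X_2.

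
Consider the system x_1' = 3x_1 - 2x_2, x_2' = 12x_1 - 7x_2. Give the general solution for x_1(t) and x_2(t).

Coefficient matrix A = [[3, -2], [12, -7]].
Characteristic polynomial det(A - λI) = λ^2 + 4λ + 3 = 0.
Eigenvalues λ = -1, -3.
For λ=-1: (A-λI) row 1 is [4, -2], so an eigenvector is (-1, -2).
For λ=-3: (A-λI) row 1 is [6, -2], so an eigenvector is (-1, -3).
General solution: c_1e^(-t)(-1,-2) + c_2e^(-3t)(-1,-3).

x_1(t) = -c_1e^(-t) - c_2e^(-3t), x_2(t) = -2c_1e^(-t) - 3c_2e^(-3t)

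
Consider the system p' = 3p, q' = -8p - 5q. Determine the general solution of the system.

p(t) = -K_2e^(3t), q(t) = -K_1e^(-5t) + K_2e^(3t)

Coefficient matrix A = [[3, 0], [-8, -5]].
Characteristic polynomial det(A - λI) = λ^2 + 2λ - 15 = 0.
Eigenvalues λ = -5, 3.
For λ=-5: (A-λI) row 1 is [8, 0], so an eigenvector is (0, -1).
For λ=3: (A-λI) row 2 is [-8, -8], so an eigenvector is (-1, 1).
General solution: K_1e^(-5t)(0,-1) + K_2e^(3t)(-1,1).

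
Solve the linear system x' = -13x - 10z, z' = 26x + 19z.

x(t) = -c_1e^(3t)sin(2t) + 2c_1e^(3t)cos(2t) + 2c_2e^(3t)sin(2t) + c_2e^(3t)cos(2t), z(t) = 2c_1e^(3t)sin(2t) - 3c_1e^(3t)cos(2t) - 3c_2e^(3t)sin(2t) - 2c_2e^(3t)cos(2t)

Coefficient matrix A = [[-13, -10], [26, 19]].
Characteristic polynomial det(A - λI) = λ^2 - 6λ + 13 = 0.
Eigenvalues λ = 3 ± 2i (complex conjugate pair).
For λ=3+2i: an eigenvector is (2,-3) - i(-1,2) = (2 + i, -3 - 2i).
A real fundamental pair from Re and Im of e^((3+2i)t)v: X_1 = e^(3t)(cos(2t)·(2,-3) + sin(2t)·(-1,2)), X_2 = e^(3t)(sin(2t)·(2,-3) - cos(2t)·(-1,2)).
General solution: c_1X_1 + c_2X_2.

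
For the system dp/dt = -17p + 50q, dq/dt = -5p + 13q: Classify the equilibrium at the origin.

A = [[-17,50],[-5,13]]; det(A-λI) = λ^2 + 4λ + 29.
λ = -2 ± 5i: negative real part.

stable spiral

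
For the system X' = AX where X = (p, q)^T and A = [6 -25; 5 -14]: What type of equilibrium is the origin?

stable spiral

A = [[6,-25],[5,-14]]; det(A-λI) = λ^2 + 8λ + 41.
λ = -4 ± 5i: negative real part.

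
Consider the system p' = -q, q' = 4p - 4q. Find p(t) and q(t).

p(t) = -C_1e^(-2t) - C_2te^(-2t) + C_2e^(-2t), q(t) = -2C_1e^(-2t) - 2C_2te^(-2t) + 3C_2e^(-2t)

Coefficient matrix A = [[0, -1], [4, -4]].
Characteristic polynomial det(A - λI) = λ^2 + 4λ + 4 = 0.
Single eigenvalue λ = -2 with algebraic multiplicity 2.
Eigenvector v = (-1,-2); generalized eigenvector w with (A-λI)w=v is (1,3).
General solution: e^(-2t)[C_1·v + C_2·(t·v + w)].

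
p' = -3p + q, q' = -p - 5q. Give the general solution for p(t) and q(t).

Coefficient matrix A = [[-3, 1], [-1, -5]].
Characteristic polynomial det(A - λI) = λ^2 + 8λ + 16 = 0.
Single eigenvalue λ = -4 with algebraic multiplicity 2.
Eigenvector v = (1,-1); generalized eigenvector w with (A-λI)w=v is (-2,3).
General solution: e^(-4t)[c_1·v + c_2·(t·v + w)].

p(t) = c_1e^(-4t) + c_2te^(-4t) - 2c_2e^(-4t), q(t) = -c_1e^(-4t) - c_2te^(-4t) + 3c_2e^(-4t)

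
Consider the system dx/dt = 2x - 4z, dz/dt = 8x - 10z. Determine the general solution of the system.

Coefficient matrix A = [[2, -4], [8, -10]].
Characteristic polynomial det(A - λI) = λ^2 + 8λ + 12 = 0.
Eigenvalues λ = -2, -6.
For λ=-2: (A-λI) row 1 is [4, -4], so an eigenvector is (-1, -1).
For λ=-6: (A-λI) row 1 is [8, -4], so an eigenvector is (-1, -2).
General solution: C_1e^(-2t)(-1,-1) + C_2e^(-6t)(-1,-2).

x(t) = -C_1e^(-2t) - C_2e^(-6t), z(t) = -C_1e^(-2t) - 2C_2e^(-6t)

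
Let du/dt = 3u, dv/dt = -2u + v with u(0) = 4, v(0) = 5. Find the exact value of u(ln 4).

256

A = [[3,0],[-2,1]]; eigenvalues λ = 1, 3.
Eigenvectors: (0,1) for λ=1, (-1,1) for λ=3.
From the initial condition, c_1 = 9, c_2 = -4.
u(ln 4) = (9)(4^1)(0) + (-4)(4^3)(-1) = 256.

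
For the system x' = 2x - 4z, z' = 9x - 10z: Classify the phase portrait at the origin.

A = [[2,-4],[9,-10]]; det(A-λI) = λ^2 + 8λ + 16.
repeated λ = -4 with a single eigenvector.

stable improper node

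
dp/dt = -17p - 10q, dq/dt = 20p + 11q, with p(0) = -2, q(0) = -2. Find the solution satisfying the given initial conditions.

p(t) = 24e^(-3t)sin(2t) - 2e^(-3t)cos(2t), q(t) = -34e^(-3t)sin(2t) - 2e^(-3t)cos(2t)

Coefficient matrix A = [[-17, -10], [20, 11]].
Characteristic polynomial det(A - λI) = λ^2 + 6λ + 13 = 0.
Eigenvalues λ = -3 ± 2i (complex conjugate pair).
For λ=-3+2i: an eigenvector is (-1,1) - i(2,-3) = (-1 - 2i, 1 + 3i).
A real fundamental pair from Re and Im of e^((-3+2i)t)v: X_1 = e^(-3t)(cos(2t)·(-1,1) + sin(2t)·(2,-3)), X_2 = e^(-3t)(sin(2t)·(-1,1) - cos(2t)·(2,-3)).
General solution: c_1X_1 + c_2X_2.
Applying p(0)=-2, q(0)=-2 gives c_1=10, c_2=-4.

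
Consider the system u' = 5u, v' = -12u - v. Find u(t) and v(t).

Coefficient matrix A = [[5, 0], [-12, -1]].
Characteristic polynomial det(A - λI) = λ^2 - 4λ - 5 = 0.
Eigenvalues λ = 5, -1.
For λ=5: (A-λI) row 2 is [-12, -6], so an eigenvector is (-1, 2).
For λ=-1: (A-λI) row 1 is [6, 0], so an eigenvector is (0, -1).
General solution: c_1e^(5t)(-1,2) + c_2e^(-t)(0,-1).

u(t) = -c_1e^(5t), v(t) = 2c_1e^(5t) - c_2e^(-t)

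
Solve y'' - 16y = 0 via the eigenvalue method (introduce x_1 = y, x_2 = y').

y(t) = C_1e^(4t) + C_2e^(-4t)

Let x_1 = y, x_2 = y'. Then x_1' = x_2 and x_2' = 16x_1.
A = [[0,1],[16,0]]; det(A-λI) = λ^2 - 16.
Eigenvalues λ = 4, -4 with eigenvectors (1,4), (1,-4).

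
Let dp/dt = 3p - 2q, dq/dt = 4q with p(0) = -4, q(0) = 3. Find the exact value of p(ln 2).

-80

A = [[3,-2],[0,4]]; eigenvalues λ = 3, 4.
Eigenvectors: (-1,0) for λ=3, (2,-1) for λ=4.
From the initial condition, c_1 = -2, c_2 = -3.
p(ln 2) = (-2)(2^3)(-1) + (-3)(2^4)(2) = -80.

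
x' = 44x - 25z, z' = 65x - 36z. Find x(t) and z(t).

Coefficient matrix A = [[44, -25], [65, -36]].
Characteristic polynomial det(A - λI) = λ^2 - 8λ + 41 = 0.
Eigenvalues λ = 4 ± 5i (complex conjugate pair).
For λ=4+5i: an eigenvector is (2,3) - i(1,2) = (2 - i, 3 - 2i).
A real fundamental pair from Re and Im of e^((4+5i)t)v: X_1 = e^(4t)(cos(5t)·(2,3) + sin(5t)·(1,2)), X_2 = e^(4t)(sin(5t)·(2,3) - cos(5t)·(1,2)).
General solution: K_1X_1 + K_2X_2.

x(t) = K_1e^(4t)sin(5t) + 2K_1e^(4t)cos(5t) + 2K_2e^(4t)sin(5t) - K_2e^(4t)cos(5t), z(t) = 2K_1e^(4t)sin(5t) + 3K_1e^(4t)cos(5t) + 3K_2e^(4t)sin(5t) - 2K_2e^(4t)cos(5t)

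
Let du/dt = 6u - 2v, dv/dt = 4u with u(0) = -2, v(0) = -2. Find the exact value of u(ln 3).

A = [[6,-2],[4,0]]; eigenvalues λ = 4, 2.
Eigenvectors: (-1,-1) for λ=4, (1,2) for λ=2.
From the initial condition, c_1 = 2, c_2 = 0.
u(ln 3) = (2)(3^4)(-1) + (0)(3^2)(1) = -162.

-162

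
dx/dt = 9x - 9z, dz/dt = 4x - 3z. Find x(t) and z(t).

x(t) = 3K_1e^(3t) + 3K_2te^(3t) - K_2e^(3t), z(t) = 2K_1e^(3t) + 2K_2te^(3t) - K_2e^(3t)

Coefficient matrix A = [[9, -9], [4, -3]].
Characteristic polynomial det(A - λI) = λ^2 - 6λ + 9 = 0.
Single eigenvalue λ = 3 with algebraic multiplicity 2.
Eigenvector v = (3,2); generalized eigenvector w with (A-λI)w=v is (-1,-1).
General solution: e^(3t)[K_1·v + K_2·(t·v + w)].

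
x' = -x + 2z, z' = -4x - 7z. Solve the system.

Coefficient matrix A = [[-1, 2], [-4, -7]].
Characteristic polynomial det(A - λI) = λ^2 + 8λ + 15 = 0.
Eigenvalues λ = -5, -3.
For λ=-5: (A-λI) row 1 is [4, 2], so an eigenvector is (1, -2).
For λ=-3: (A-λI) row 1 is [2, 2], so an eigenvector is (-1, 1).
General solution: c_1e^(-5t)(1,-2) + c_2e^(-3t)(-1,1).

x(t) = c_1e^(-5t) - c_2e^(-3t), z(t) = -2c_1e^(-5t) + c_2e^(-3t)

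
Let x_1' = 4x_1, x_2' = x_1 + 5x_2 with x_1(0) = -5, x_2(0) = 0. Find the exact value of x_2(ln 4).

-3840

A = [[4,0],[1,5]]; eigenvalues λ = 5, 4.
Eigenvectors: (0,1) for λ=5, (1,-1) for λ=4.
From the initial condition, c_1 = -5, c_2 = -5.
x_2(ln 4) = (-5)(4^5)(1) + (-5)(4^4)(-1) = -3840.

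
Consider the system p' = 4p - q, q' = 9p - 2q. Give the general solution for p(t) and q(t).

p(t) = K_1e^(t) + K_2te^(t) + K_2e^(t), q(t) = 3K_1e^(t) + 3K_2te^(t) + 2K_2e^(t)

Coefficient matrix A = [[4, -1], [9, -2]].
Characteristic polynomial det(A - λI) = λ^2 - 2λ + 1 = 0.
Single eigenvalue λ = 1 with algebraic multiplicity 2.
Eigenvector v = (1,3); generalized eigenvector w with (A-λI)w=v is (1,2).
General solution: e^(t)[K_1·v + K_2·(t·v + w)].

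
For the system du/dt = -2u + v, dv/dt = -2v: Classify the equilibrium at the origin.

A = [[-2,1],[0,-2]]; det(A-λI) = λ^2 + 4λ + 4.
repeated λ = -2 with a single eigenvector.

stable improper node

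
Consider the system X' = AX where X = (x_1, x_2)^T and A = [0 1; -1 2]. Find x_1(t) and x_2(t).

x_1(t) = c_1e^(t) + c_2te^(t) + 2c_2e^(t), x_2(t) = c_1e^(t) + c_2te^(t) + 3c_2e^(t)

Coefficient matrix A = [[0, 1], [-1, 2]].
Characteristic polynomial det(A - λI) = λ^2 - 2λ + 1 = 0.
Single eigenvalue λ = 1 with algebraic multiplicity 2.
Eigenvector v = (1,1); generalized eigenvector w with (A-λI)w=v is (2,3).
General solution: e^(t)[c_1·v + c_2·(t·v + w)].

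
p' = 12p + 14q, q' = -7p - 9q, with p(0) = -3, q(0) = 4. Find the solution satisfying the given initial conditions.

p(t) = 2e^(5t) - 5e^(-2t), q(t) = -e^(5t) + 5e^(-2t)

Coefficient matrix A = [[12, 14], [-7, -9]].
Characteristic polynomial det(A - λI) = λ^2 - 3λ - 10 = 0.
Eigenvalues λ = 5, -2.
For λ=5: (A-λI) row 1 is [7, 14], so an eigenvector is (-2, 1).
For λ=-2: (A-λI) row 1 is [14, 14], so an eigenvector is (1, -1).
General solution: c_1e^(5t)(-2,1) + c_2e^(-2t)(1,-1).
Applying p(0)=-3, q(0)=4 gives c_1=-1, c_2=-5.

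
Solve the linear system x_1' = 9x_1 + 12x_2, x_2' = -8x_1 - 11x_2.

x_1(t) = -3c_1e^(t) - c_2e^(-3t), x_2(t) = 2c_1e^(t) + c_2e^(-3t)

Coefficient matrix A = [[9, 12], [-8, -11]].
Characteristic polynomial det(A - λI) = λ^2 + 2λ - 3 = 0.
Eigenvalues λ = 1, -3.
For λ=1: (A-λI) row 1 is [8, 12], so an eigenvector is (-3, 2).
For λ=-3: (A-λI) row 1 is [12, 12], so an eigenvector is (-1, 1).
General solution: c_1e^(t)(-3,2) + c_2e^(-3t)(-1,1).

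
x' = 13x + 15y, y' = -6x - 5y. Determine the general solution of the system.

Coefficient matrix A = [[13, 15], [-6, -5]].
Characteristic polynomial det(A - λI) = λ^2 - 8λ + 25 = 0.
Eigenvalues λ = 4 ± 3i (complex conjugate pair).
For λ=4+3i: an eigenvector is (-2,1) - i(-1,1) = (-2 + i, 1 - i).
A real fundamental pair from Re and Im of e^((4+3i)t)v: X_1 = e^(4t)(cos(3t)·(-2,1) + sin(3t)·(-1,1)), X_2 = e^(4t)(sin(3t)·(-2,1) - cos(3t)·(-1,1)).
General solution: C_1X_1 + C_2X_2.

x(t) = -C_1e^(4t)sin(3t) - 2C_1e^(4t)cos(3t) - 2C_2e^(4t)sin(3t) + C_2e^(4t)cos(3t), y(t) = C_1e^(4t)sin(3t) + C_1e^(4t)cos(3t) + C_2e^(4t)sin(3t) - C_2e^(4t)cos(3t)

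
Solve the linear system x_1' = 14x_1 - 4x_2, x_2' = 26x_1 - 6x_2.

x_1(t) = -C_1e^(4t)sin(2t) + C_1e^(4t)cos(2t) + C_2e^(4t)sin(2t) + C_2e^(4t)cos(2t), x_2(t) = -2C_1e^(4t)sin(2t) + 3C_1e^(4t)cos(2t) + 3C_2e^(4t)sin(2t) + 2C_2e^(4t)cos(2t)

Coefficient matrix A = [[14, -4], [26, -6]].
Characteristic polynomial det(A - λI) = λ^2 - 8λ + 20 = 0.
Eigenvalues λ = 4 ± 2i (complex conjugate pair).
For λ=4+2i: an eigenvector is (1,3) - i(-1,-2) = (1 + i, 3 + 2i).
A real fundamental pair from Re and Im of e^((4+2i)t)v: X_1 = e^(4t)(cos(2t)·(1,3) + sin(2t)·(-1,-2)), X_2 = e^(4t)(sin(2t)·(1,3) - cos(2t)·(-1,-2)).
General solution: C_1X_1 + C_2X_2.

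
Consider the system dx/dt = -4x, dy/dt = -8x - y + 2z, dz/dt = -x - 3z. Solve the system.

Coefficient matrix A = [[-4, 0, 0], [-8, -1, 2], [-1, 0, -3]].
det(A - λI) = 0 gives eigenvalues λ = -4, -1, -3.
For λ=-4: eigenvector (1,2,1).
For λ=-1: eigenvector (0,1,0).
For λ=-3: eigenvector (0,-1,1).
General solution: c_1e^(-4t)(1,2,1) + c_2e^(-t)(0,1,0) + c_3e^(-3t)(0,-1,1).

x(t) = c_1e^(-4t), y(t) = 2c_1e^(-4t) + c_2e^(-t) - c_3e^(-3t), z(t) = c_1e^(-4t) + c_3e^(-3t)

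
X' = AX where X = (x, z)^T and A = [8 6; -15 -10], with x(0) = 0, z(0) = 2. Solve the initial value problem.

x(t) = 4e^(-t)sin(3t), z(t) = -6e^(-t)sin(3t) + 2e^(-t)cos(3t)

Coefficient matrix A = [[8, 6], [-15, -10]].
Characteristic polynomial det(A - λI) = λ^2 + 2λ + 10 = 0.
Eigenvalues λ = -1 ± 3i (complex conjugate pair).
For λ=-1+3i: an eigenvector is (1,-1) - i(1,-2) = (1 - i, -1 + 2i).
A real fundamental pair from Re and Im of e^((-1+3i)t)v: X_1 = e^(-t)(cos(3t)·(1,-1) + sin(3t)·(1,-2)), X_2 = e^(-t)(sin(3t)·(1,-1) - cos(3t)·(1,-2)).
General solution: C_1X_1 + C_2X_2.
Applying x(0)=0, z(0)=2 gives C_1=2, C_2=2.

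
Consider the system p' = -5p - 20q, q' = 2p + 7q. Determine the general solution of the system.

Coefficient matrix A = [[-5, -20], [2, 7]].
Characteristic polynomial det(A - λI) = λ^2 - 2λ + 5 = 0.
Eigenvalues λ = 1 ± 2i (complex conjugate pair).
For λ=1+2i: an eigenvector is (1,0) - i(-3,1) = (1 + 3i, 0 - i).
A real fundamental pair from Re and Im of e^((1+2i)t)v: X_1 = e^(t)(cos(2t)·(1,0) + sin(2t)·(-3,1)), X_2 = e^(t)(sin(2t)·(1,0) - cos(2t)·(-3,1)).
General solution: C_1X_1 + C_2X_2.

p(t) = -3C_1e^(t)sin(2t) + C_1e^(t)cos(2t) + C_2e^(t)sin(2t) + 3C_2e^(t)cos(2t), q(t) = C_1e^(t)sin(2t) - C_2e^(t)cos(2t)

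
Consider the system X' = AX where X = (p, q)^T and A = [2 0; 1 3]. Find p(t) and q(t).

Coefficient matrix A = [[2, 0], [1, 3]].
Characteristic polynomial det(A - λI) = λ^2 - 5λ + 6 = 0.
Eigenvalues λ = 2, 3.
For λ=2: (A-λI) row 2 is [1, 1], so an eigenvector is (1, -1).
For λ=3: (A-λI) row 1 is [-1, 0], so an eigenvector is (0, 1).
General solution: C_1e^(2t)(1,-1) + C_2e^(3t)(0,1).

p(t) = C_1e^(2t), q(t) = -C_1e^(2t) + C_2e^(3t)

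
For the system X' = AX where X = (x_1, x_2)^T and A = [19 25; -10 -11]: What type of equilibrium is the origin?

A = [[19,25],[-10,-11]]; det(A-λI) = λ^2 - 8λ + 41.
λ = 4 ± 5i: positive real part.

unstable spiral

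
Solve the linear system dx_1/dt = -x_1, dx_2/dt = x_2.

Coefficient matrix A = [[-1, 0], [0, 1]].
Characteristic polynomial det(A - λI) = λ^2 - 1 = 0.
Eigenvalues λ = 1, -1.
For λ=1: (A-λI) row 1 is [-2, 0], so an eigenvector is (0, 1).
For λ=-1: (A-λI) row 2 is [0, 2], so an eigenvector is (-1, 0).
General solution: c_1e^(t)(0,1) + c_2e^(-t)(-1,0).

x_1(t) = -c_2e^(-t), x_2(t) = c_1e^(t)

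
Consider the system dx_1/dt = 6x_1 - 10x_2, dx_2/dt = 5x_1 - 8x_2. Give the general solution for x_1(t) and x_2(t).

x_1(t) = -c_1e^(-t)sin(t) - 3c_1e^(-t)cos(t) - 3c_2e^(-t)sin(t) + c_2e^(-t)cos(t), x_2(t) = -c_1e^(-t)sin(t) - 2c_1e^(-t)cos(t) - 2c_2e^(-t)sin(t) + c_2e^(-t)cos(t)

Coefficient matrix A = [[6, -10], [5, -8]].
Characteristic polynomial det(A - λI) = λ^2 + 2λ + 2 = 0.
Eigenvalues λ = -1 ± i (complex conjugate pair).
For λ=-1+i: an eigenvector is (-3,-2) - i(-1,-1) = (-3 + i, -2 + i).
A real fundamental pair from Re and Im of e^((-1+i)t)v: X_1 = e^(-t)(cos(t)·(-3,-2) + sin(t)·(-1,-1)), X_2 = e^(-t)(sin(t)·(-3,-2) - cos(t)·(-1,-1)).
General solution: c_1X_1 + c_2X_2.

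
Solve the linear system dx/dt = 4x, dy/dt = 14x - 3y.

Coefficient matrix A = [[4, 0], [14, -3]].
Characteristic polynomial det(A - λI) = λ^2 - λ - 12 = 0.
Eigenvalues λ = 4, -3.
For λ=4: (A-λI) row 2 is [14, -7], so an eigenvector is (-1, -2).
For λ=-3: (A-λI) row 1 is [7, 0], so an eigenvector is (0, -1).
General solution: C_1e^(4t)(-1,-2) + C_2e^(-3t)(0,-1).

x(t) = -C_1e^(4t), y(t) = -2C_1e^(4t) - C_2e^(-3t)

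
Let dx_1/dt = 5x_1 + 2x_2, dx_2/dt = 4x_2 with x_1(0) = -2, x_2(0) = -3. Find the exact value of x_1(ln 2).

A = [[5,2],[0,4]]; eigenvalues λ = 4, 5.
Eigenvectors: (2,-1) for λ=4, (-1,0) for λ=5.
From the initial condition, c_1 = 3, c_2 = 8.
x_1(ln 2) = (3)(2^4)(2) + (8)(2^5)(-1) = -160.

-160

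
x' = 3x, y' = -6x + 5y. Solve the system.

x(t) = C_1e^(3t), y(t) = 3C_1e^(3t) + C_2e^(5t)

Coefficient matrix A = [[3, 0], [-6, 5]].
Characteristic polynomial det(A - λI) = λ^2 - 8λ + 15 = 0.
Eigenvalues λ = 3, 5.
For λ=3: (A-λI) row 2 is [-6, 2], so an eigenvector is (1, 3).
For λ=5: (A-λI) row 1 is [-2, 0], so an eigenvector is (0, 1).
General solution: C_1e^(3t)(1,3) + C_2e^(5t)(0,1).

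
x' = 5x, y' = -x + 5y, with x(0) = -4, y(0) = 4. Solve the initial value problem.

x(t) = -4e^(5t), y(t) = 4te^(5t) + 4e^(5t)

Coefficient matrix A = [[5, 0], [-1, 5]].
Characteristic polynomial det(A - λI) = λ^2 - 10λ + 25 = 0.
Single eigenvalue λ = 5 with algebraic multiplicity 2.
Eigenvector v = (0,1); generalized eigenvector w with (A-λI)w=v is (-1,-2).
General solution: e^(5t)[K_1·v + K_2·(t·v + w)].
Applying x(0)=-4, y(0)=4 gives K_1=12, K_2=4.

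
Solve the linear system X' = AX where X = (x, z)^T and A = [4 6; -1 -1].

Coefficient matrix A = [[4, 6], [-1, -1]].
Characteristic polynomial det(A - λI) = λ^2 - 3λ + 2 = 0.
Eigenvalues λ = 1, 2.
For λ=1: (A-λI) row 1 is [3, 6], so an eigenvector is (-2, 1).
For λ=2: (A-λI) row 1 is [2, 6], so an eigenvector is (-3, 1).
General solution: c_1e^(t)(-2,1) + c_2e^(2t)(-3,1).

x(t) = -2c_1e^(t) - 3c_2e^(2t), z(t) = c_1e^(t) + c_2e^(2t)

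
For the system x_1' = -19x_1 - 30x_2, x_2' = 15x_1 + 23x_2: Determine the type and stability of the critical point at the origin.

A = [[-19,-30],[15,23]]; det(A-λI) = λ^2 - 4λ + 13.
λ = 2 ± 3i: positive real part.

unstable spiral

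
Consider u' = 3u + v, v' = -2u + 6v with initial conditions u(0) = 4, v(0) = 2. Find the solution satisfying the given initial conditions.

u(t) = -2e^(5t) + 6e^(4t), v(t) = -4e^(5t) + 6e^(4t)

Coefficient matrix A = [[3, 1], [-2, 6]].
Characteristic polynomial det(A - λI) = λ^2 - 9λ + 20 = 0.
Eigenvalues λ = 4, 5.
For λ=4: (A-λI) row 1 is [-1, 1], so an eigenvector is (1, 1).
For λ=5: (A-λI) row 1 is [-2, 1], so an eigenvector is (1, 2).
General solution: c_1e^(4t)(1,1) + c_2e^(5t)(1,2).
Applying u(0)=4, v(0)=2 gives c_1=6, c_2=-2.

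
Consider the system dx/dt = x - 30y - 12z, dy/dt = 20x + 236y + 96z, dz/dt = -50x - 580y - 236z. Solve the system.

Coefficient matrix A = [[1, -30, -12], [20, 236, 96], [-50, -580, -236]].
det(A - λI) = 0 gives eigenvalues λ = 4, 1, -4.
For λ=4: eigenvector (-2,1,-2).
For λ=1: eigenvector (1,4,-10).
For λ=-4: eigenvector (0,-2,5).
General solution: K_1e^(4t)(-2,1,-2) + K_2e^(t)(1,4,-10) + K_3e^(-4t)(0,-2,5).

x(t) = -2K_1e^(4t) + K_2e^(t), y(t) = K_1e^(4t) + 4K_2e^(t) - 2K_3e^(-4t), z(t) = -2K_1e^(4t) - 10K_2e^(t) + 5K_3e^(-4t)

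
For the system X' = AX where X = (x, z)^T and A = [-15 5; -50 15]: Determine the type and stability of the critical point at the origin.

center

A = [[-15,5],[-50,15]]; det(A-λI) = λ^2 + 25.
λ = 0 ± 5i: zero real part.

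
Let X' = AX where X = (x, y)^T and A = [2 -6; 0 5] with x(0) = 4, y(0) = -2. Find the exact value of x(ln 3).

972

A = [[2,-6],[0,5]]; eigenvalues λ = 2, 5.
Eigenvectors: (-1,0) for λ=2, (2,-1) for λ=5.
From the initial condition, c_1 = 0, c_2 = 2.
x(ln 3) = (0)(3^2)(-1) + (2)(3^5)(2) = 972.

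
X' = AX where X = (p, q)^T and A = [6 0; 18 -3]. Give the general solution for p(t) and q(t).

Coefficient matrix A = [[6, 0], [18, -3]].
Characteristic polynomial det(A - λI) = λ^2 - 3λ - 18 = 0.
Eigenvalues λ = 6, -3.
For λ=6: (A-λI) row 2 is [18, -9], so an eigenvector is (1, 2).
For λ=-3: (A-λI) row 1 is [9, 0], so an eigenvector is (0, 1).
General solution: C_1e^(6t)(1,2) + C_2e^(-3t)(0,1).

p(t) = C_1e^(6t), q(t) = 2C_1e^(6t) + C_2e^(-3t)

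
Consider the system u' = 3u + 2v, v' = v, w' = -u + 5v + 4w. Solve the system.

u(t) = K_1e^(3t) - K_3e^(t), v(t) = K_3e^(t), w(t) = K_1e^(3t) + K_2e^(4t) - 2K_3e^(t)

Coefficient matrix A = [[3, 2, 0], [0, 1, 0], [-1, 5, 4]].
det(A - λI) = 0 gives eigenvalues λ = 3, 4, 1.
For λ=3: eigenvector (1,0,1).
For λ=4: eigenvector (0,0,1).
For λ=1: eigenvector (-1,1,-2).
General solution: K_1e^(3t)(1,0,1) + K_2e^(4t)(0,0,1) + K_3e^(t)(-1,1,-2).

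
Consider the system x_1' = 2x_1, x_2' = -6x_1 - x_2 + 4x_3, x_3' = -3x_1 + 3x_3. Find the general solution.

x_1(t) = C_1e^(2t), x_2(t) = 2C_1e^(2t) + C_2e^(-t) + C_3e^(3t), x_3(t) = 3C_1e^(2t) + C_3e^(3t)

Coefficient matrix A = [[2, 0, 0], [-6, -1, 4], [-3, 0, 3]].
det(A - λI) = 0 gives eigenvalues λ = 2, -1, 3.
For λ=2: eigenvector (1,2,3).
For λ=-1: eigenvector (0,1,0).
For λ=3: eigenvector (0,1,1).
General solution: C_1e^(2t)(1,2,3) + C_2e^(-t)(0,1,0) + C_3e^(3t)(0,1,1).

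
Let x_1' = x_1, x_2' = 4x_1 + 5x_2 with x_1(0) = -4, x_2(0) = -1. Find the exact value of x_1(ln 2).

-8

A = [[1,0],[4,5]]; eigenvalues λ = 5, 1.
Eigenvectors: (0,-1) for λ=5, (1,-1) for λ=1.
From the initial condition, c_1 = 5, c_2 = -4.
x_1(ln 2) = (5)(2^5)(0) + (-4)(2^1)(1) = -8.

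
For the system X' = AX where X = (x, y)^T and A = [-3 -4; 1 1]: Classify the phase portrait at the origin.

stable improper node

A = [[-3,-4],[1,1]]; det(A-λI) = λ^2 + 2λ + 1.
repeated λ = -1 with a single eigenvector.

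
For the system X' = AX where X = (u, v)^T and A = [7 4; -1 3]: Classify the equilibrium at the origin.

A = [[7,4],[-1,3]]; det(A-λI) = λ^2 - 10λ + 25.
repeated λ = 5 with a single eigenvector.

unstable improper node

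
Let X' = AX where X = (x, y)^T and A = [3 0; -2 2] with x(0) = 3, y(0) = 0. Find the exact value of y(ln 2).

A = [[3,0],[-2,2]]; eigenvalues λ = 2, 3.
Eigenvectors: (0,1) for λ=2, (-1,2) for λ=3.
From the initial condition, c_1 = 6, c_2 = -3.
y(ln 2) = (6)(2^2)(1) + (-3)(2^3)(2) = -24.

-24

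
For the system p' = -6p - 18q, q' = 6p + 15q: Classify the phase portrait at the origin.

A = [[-6,-18],[6,15]]; det(A-λI) = λ^2 - 9λ + 18.
λ = 3, 6: both positive.

unstable node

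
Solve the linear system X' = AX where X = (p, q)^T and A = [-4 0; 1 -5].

Coefficient matrix A = [[-4, 0], [1, -5]].
Characteristic polynomial det(A - λI) = λ^2 + 9λ + 20 = 0.
Eigenvalues λ = -5, -4.
For λ=-5: (A-λI) row 1 is [1, 0], so an eigenvector is (0, 1).
For λ=-4: (A-λI) row 2 is [1, -1], so an eigenvector is (-1, -1).
General solution: K_1e^(-5t)(0,1) + K_2e^(-4t)(-1,-1).

p(t) = -K_2e^(-4t), q(t) = K_1e^(-5t) - K_2e^(-4t)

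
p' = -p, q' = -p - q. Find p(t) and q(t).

Coefficient matrix A = [[-1, 0], [-1, -1]].
Characteristic polynomial det(A - λI) = λ^2 + 2λ + 1 = 0.
Single eigenvalue λ = -1 with algebraic multiplicity 2.
Eigenvector v = (0,-1); generalized eigenvector w with (A-λI)w=v is (1,-3).
General solution: e^(-t)[K_1·v + K_2·(t·v + w)].

p(t) = K_2e^(-t), q(t) = -K_1e^(-t) - K_2te^(-t) - 3K_2e^(-t)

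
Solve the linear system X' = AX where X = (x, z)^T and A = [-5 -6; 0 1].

x(t) = C_1e^(t) + C_2e^(-5t), z(t) = -C_1e^(t)

Coefficient matrix A = [[-5, -6], [0, 1]].
Characteristic polynomial det(A - λI) = λ^2 + 4λ - 5 = 0.
Eigenvalues λ = 1, -5.
For λ=1: (A-λI) row 1 is [-6, -6], so an eigenvector is (1, -1).
For λ=-5: (A-λI) row 1 is [0, -6], so an eigenvector is (1, 0).
General solution: C_1e^(t)(1,-1) + C_2e^(-5t)(1,0).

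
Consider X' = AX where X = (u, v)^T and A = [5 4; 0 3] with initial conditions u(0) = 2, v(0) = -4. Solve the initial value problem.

Coefficient matrix A = [[5, 4], [0, 3]].
Characteristic polynomial det(A - λI) = λ^2 - 8λ + 15 = 0.
Eigenvalues λ = 3, 5.
For λ=3: (A-λI) row 1 is [2, 4], so an eigenvector is (-2, 1).
For λ=5: (A-λI) row 1 is [0, 4], so an eigenvector is (1, 0).
General solution: c_1e^(3t)(-2,1) + c_2e^(5t)(1,0).
Applying u(0)=2, v(0)=-4 gives c_1=-4, c_2=-6.

u(t) = -6e^(5t) + 8e^(3t), v(t) = -4e^(3t)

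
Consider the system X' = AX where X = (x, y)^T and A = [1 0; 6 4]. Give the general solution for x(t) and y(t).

Coefficient matrix A = [[1, 0], [6, 4]].
Characteristic polynomial det(A - λI) = λ^2 - 5λ + 4 = 0.
Eigenvalues λ = 4, 1.
For λ=4: (A-λI) row 1 is [-3, 0], so an eigenvector is (0, -1).
For λ=1: (A-λI) row 2 is [6, 3], so an eigenvector is (1, -2).
General solution: C_1e^(4t)(0,-1) + C_2e^(t)(1,-2).

x(t) = C_2e^(t), y(t) = -C_1e^(4t) - 2C_2e^(t)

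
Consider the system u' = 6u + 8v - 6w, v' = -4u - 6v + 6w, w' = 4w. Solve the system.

Coefficient matrix A = [[6, 8, -6], [-4, -6, 6], [0, 0, 4]].
det(A - λI) = 0 gives eigenvalues λ = -2, 2, 4.
For λ=-2: eigenvector (-1,1,0).
For λ=2: eigenvector (-2,1,0).
For λ=4: eigenvector (-1,1,1).
General solution: K_1e^(-2t)(-1,1,0) + K_2e^(2t)(-2,1,0) + K_3e^(4t)(-1,1,1).

u(t) = -K_1e^(-2t) - 2K_2e^(2t) - K_3e^(4t), v(t) = K_1e^(-2t) + K_2e^(2t) + K_3e^(4t), w(t) = K_3e^(4t)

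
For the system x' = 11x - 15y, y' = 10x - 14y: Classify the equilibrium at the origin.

A = [[11,-15],[10,-14]]; det(A-λI) = λ^2 + 3λ - 4.
λ = -4, 1: opposite signs.

saddle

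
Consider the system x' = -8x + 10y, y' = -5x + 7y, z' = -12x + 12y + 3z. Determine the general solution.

Coefficient matrix A = [[-8, 10, 0], [-5, 7, 0], [-12, 12, 3]].
det(A - λI) = 0 gives eigenvalues λ = 3, -3, 2.
For λ=3: eigenvector (0,0,1).
For λ=-3: eigenvector (2,1,2).
For λ=2: eigenvector (-1,-1,0).
General solution: C_1e^(3t)(0,0,1) + C_2e^(-3t)(2,1,2) + C_3e^(2t)(-1,-1,0).

x(t) = 2C_2e^(-3t) - C_3e^(2t), y(t) = C_2e^(-3t) - C_3e^(2t), z(t) = C_1e^(3t) + 2C_2e^(-3t)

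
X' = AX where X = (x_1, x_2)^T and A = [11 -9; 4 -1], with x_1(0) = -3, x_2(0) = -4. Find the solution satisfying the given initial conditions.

x_1(t) = 18te^(5t) - 3e^(5t), x_2(t) = 12te^(5t) - 4e^(5t)

Coefficient matrix A = [[11, -9], [4, -1]].
Characteristic polynomial det(A - λI) = λ^2 - 10λ + 25 = 0.
Single eigenvalue λ = 5 with algebraic multiplicity 2.
Eigenvector v = (3,2); generalized eigenvector w with (A-λI)w=v is (2,1).
General solution: e^(5t)[c_1·v + c_2·(t·v + w)].
Applying x_1(0)=-3, x_2(0)=-4 gives c_1=-5, c_2=6.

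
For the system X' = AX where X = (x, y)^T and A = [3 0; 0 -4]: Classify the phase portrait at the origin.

A = [[3,0],[0,-4]]; det(A-λI) = λ^2 + λ - 12.
λ = -4, 3: opposite signs.

saddle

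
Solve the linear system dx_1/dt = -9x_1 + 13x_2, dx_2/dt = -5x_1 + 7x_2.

x_1(t) = -3c_1e^(-t)sin(t) + 2c_1e^(-t)cos(t) + 2c_2e^(-t)sin(t) + 3c_2e^(-t)cos(t), x_2(t) = -2c_1e^(-t)sin(t) + c_1e^(-t)cos(t) + c_2e^(-t)sin(t) + 2c_2e^(-t)cos(t)

Coefficient matrix A = [[-9, 13], [-5, 7]].
Characteristic polynomial det(A - λI) = λ^2 + 2λ + 2 = 0.
Eigenvalues λ = -1 ± i (complex conjugate pair).
For λ=-1+i: an eigenvector is (2,1) - i(-3,-2) = (2 + 3i, 1 + 2i).
A real fundamental pair from Re and Im of e^((-1+i)t)v: X_1 = e^(-t)(cos(t)·(2,1) + sin(t)·(-3,-2)), X_2 = e^(-t)(sin(t)·(2,1) - cos(t)·(-3,-2)).
General solution: c_1X_1 + c_2X_2.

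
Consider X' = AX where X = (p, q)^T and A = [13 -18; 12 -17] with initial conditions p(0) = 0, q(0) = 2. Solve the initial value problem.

p(t) = -6e^(t) + 6e^(-5t), q(t) = -4e^(t) + 6e^(-5t)

Coefficient matrix A = [[13, -18], [12, -17]].
Characteristic polynomial det(A - λI) = λ^2 + 4λ - 5 = 0.
Eigenvalues λ = 1, -5.
For λ=1: (A-λI) row 1 is [12, -18], so an eigenvector is (-3, -2).
For λ=-5: (A-λI) row 1 is [18, -18], so an eigenvector is (1, 1).
General solution: C_1e^(t)(-3,-2) + C_2e^(-5t)(1,1).
Applying p(0)=0, q(0)=2 gives C_1=2, C_2=6.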